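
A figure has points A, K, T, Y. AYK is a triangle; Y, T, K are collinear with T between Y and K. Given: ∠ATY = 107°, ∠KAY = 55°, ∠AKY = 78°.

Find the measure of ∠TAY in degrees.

∠TAY = 26°

1. ∠AYK = 47°  [△AYK]
2. ∠AYT = 47°  [T on ray YK]
3. ∠TAY = 26°  [△AYT]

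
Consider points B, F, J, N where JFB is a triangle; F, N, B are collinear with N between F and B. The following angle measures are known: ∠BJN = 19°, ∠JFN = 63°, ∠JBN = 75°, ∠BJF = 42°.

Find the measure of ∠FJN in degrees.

1. ∠BNJ = 86°  [△JNB]
2. ∠FNJ = 94°  [linear pair at N on FB]
3. ∠FJN = 23°  [△JFN]

∠FJN = 23°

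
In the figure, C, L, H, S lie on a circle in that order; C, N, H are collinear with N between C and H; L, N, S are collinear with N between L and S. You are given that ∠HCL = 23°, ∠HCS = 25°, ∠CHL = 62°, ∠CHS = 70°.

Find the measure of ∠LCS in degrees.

∠LCS = 48°

1. ∠CSL = 62°  [same arc CL]
2. ∠CLS = 70°  [same arc CS]
3. ∠LCS = 48°  [△CLS]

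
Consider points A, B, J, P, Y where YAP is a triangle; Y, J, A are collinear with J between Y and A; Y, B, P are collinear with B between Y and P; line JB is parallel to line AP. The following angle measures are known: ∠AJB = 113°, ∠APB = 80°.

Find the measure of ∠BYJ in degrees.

∠BYJ = 33°

1. ∠BJY = 67°  [linear pair at J on YA]
2. ∠APY = 80°  [B on ray PY]
3. ∠PAY = 67°  [JB∥AP, corresponding at J]
4. ∠AYP = 33°  [△YAP]
5. ∠BYJ = 33°  [J on YA, B on YP]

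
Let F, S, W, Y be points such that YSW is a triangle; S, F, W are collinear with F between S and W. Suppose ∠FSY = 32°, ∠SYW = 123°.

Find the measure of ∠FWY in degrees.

∠FWY = 25°

1. ∠WSY = 32°  [F on ray SW]
2. ∠SWY = 25°  [△YSW]
3. ∠FWY = 25°  [F on ray WS]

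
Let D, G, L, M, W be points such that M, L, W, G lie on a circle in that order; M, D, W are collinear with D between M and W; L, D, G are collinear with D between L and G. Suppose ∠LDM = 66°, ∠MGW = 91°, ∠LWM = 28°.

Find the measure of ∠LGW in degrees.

∠LGW = 63°

1. ∠MLW = 89°  [cyclic MLWG, opposite ∠L+∠G]
2. ∠LMW = 63°  [△MLW]
3. ∠LGW = 63°  [same arc LW]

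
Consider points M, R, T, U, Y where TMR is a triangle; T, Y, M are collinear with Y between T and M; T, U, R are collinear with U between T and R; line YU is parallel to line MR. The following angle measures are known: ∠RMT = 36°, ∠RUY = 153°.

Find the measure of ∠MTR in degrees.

1. ∠TYU = 36°  [YU∥MR, corresponding at Y]
2. ∠TUY = 27°  [linear pair at U on TR]
3. ∠UTY = 117°  [△TYU]
4. ∠MTR = 117°  [Y on TM, U on TR]

∠MTR = 117°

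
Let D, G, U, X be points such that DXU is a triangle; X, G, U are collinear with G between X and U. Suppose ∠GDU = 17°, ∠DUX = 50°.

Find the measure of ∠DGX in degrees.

1. ∠DUG = 50°  [G on ray UX]
2. ∠DGU = 113°  [△DGU]
3. ∠DGX = 67°  [linear pair at G on XU]

∠DGX = 67°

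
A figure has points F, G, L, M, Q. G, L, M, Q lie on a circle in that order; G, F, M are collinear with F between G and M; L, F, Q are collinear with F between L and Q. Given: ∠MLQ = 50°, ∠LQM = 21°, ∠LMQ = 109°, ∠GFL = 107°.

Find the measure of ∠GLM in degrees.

1. ∠LGM = 21°  [same arc LM]
2. ∠LFM = 73°  [linear pair at F on GM]
3. ∠GML = 57°  [△LFM]
4. ∠GLM = 102°  [△GLM]

∠GLM = 102°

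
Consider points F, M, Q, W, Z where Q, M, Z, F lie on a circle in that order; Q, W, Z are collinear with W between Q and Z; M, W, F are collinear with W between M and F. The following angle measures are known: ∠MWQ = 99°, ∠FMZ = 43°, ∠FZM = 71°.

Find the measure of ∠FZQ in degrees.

∠FZQ = 15°

1. ∠FWZ = 99°  [vertical angles at W]
2. ∠MFZ = 66°  [△MZF]
3. ∠FZQ = 15°  [△ZWF]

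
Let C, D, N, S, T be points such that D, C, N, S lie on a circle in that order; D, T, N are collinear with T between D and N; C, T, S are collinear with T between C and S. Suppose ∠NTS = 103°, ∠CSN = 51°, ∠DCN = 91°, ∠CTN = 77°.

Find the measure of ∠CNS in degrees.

1. ∠CDN = 51°  [same arc CN]
2. ∠CND = 38°  [△DCN]
3. ∠NCS = 65°  [△CTN]
4. ∠CNS = 64°  [△CNS]

∠CNS = 64°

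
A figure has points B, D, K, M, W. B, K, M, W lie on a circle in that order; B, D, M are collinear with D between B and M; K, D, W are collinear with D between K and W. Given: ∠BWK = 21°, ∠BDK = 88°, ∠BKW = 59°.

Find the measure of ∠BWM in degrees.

1. ∠BMK = 21°  [same arc BK]
2. ∠KBM = 33°  [△BDK]
3. ∠BKM = 126°  [△BKM]
4. ∠BWM = 54°  [cyclic BKMW, opposite ∠K+∠W]

∠BWM = 54°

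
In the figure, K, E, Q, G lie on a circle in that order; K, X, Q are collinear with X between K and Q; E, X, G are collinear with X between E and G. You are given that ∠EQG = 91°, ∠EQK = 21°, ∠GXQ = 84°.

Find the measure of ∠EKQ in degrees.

∠EKQ = 26°

1. ∠EKG = 89°  [cyclic KEQG, opposite ∠K+∠Q]
2. ∠EGK = 21°  [same arc KE]
3. ∠EXK = 84°  [vertical angles at X]
4. ∠GEK = 70°  [△KEG]
5. ∠EKQ = 26°  [△KXE]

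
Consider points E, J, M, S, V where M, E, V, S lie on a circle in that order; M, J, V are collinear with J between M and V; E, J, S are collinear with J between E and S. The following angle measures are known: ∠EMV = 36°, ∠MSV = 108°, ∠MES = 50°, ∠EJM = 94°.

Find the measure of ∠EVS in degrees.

∠EVS = 122°

1. ∠ESV = 36°  [same arc EV]
2. ∠MEV = 72°  [cyclic MEVS, opposite ∠E+∠S]
3. ∠EJV = 86°  [linear pair at J on MV]
4. ∠EVM = 72°  [△MEV]
5. ∠SEV = 22°  [△EJV]
6. ∠EVS = 122°  [△EVS]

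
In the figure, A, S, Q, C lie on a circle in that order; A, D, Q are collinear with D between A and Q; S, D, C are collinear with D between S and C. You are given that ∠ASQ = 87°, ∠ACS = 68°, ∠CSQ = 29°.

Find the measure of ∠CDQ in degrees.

1. ∠CAQ = 29°  [same arc QC]
2. ∠ADC = 83°  [△ADC]
3. ∠CDQ = 97°  [linear pair at D on AQ]

∠CDQ = 97°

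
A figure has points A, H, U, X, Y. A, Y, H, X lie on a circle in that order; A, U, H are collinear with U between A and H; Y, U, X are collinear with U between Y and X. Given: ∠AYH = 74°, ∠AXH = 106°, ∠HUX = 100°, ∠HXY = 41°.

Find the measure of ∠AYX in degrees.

∠AYX = 39°

1. ∠AUY = 100°  [vertical angles at U]
2. ∠HAY = 41°  [same arc YH]
3. ∠AYX = 39°  [△AUY]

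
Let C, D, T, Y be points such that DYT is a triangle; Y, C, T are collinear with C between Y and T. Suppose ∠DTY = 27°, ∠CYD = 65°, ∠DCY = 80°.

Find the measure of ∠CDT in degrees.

1. ∠CTD = 27°  [C on ray TY]
2. ∠DCT = 100°  [linear pair at C on YT]
3. ∠CDT = 53°  [△DCT]

∠CDT = 53°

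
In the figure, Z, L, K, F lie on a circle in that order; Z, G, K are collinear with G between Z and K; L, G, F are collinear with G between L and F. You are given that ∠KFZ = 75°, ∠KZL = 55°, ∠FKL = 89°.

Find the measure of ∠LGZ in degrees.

1. ∠KLZ = 105°  [cyclic ZLKF, opposite ∠L+∠F]
2. ∠KFL = 55°  [same arc LK]
3. ∠LKZ = 20°  [△ZLK]
4. ∠FLK = 36°  [△LKF]
5. ∠KGL = 124°  [△LGK]
6. ∠LGZ = 56°  [linear pair at G on ZK]

∠LGZ = 56°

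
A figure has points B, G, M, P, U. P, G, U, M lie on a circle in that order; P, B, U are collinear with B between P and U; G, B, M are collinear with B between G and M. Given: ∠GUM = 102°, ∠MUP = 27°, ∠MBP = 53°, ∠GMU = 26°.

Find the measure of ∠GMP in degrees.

1. ∠GPM = 78°  [cyclic PGUM, opposite ∠P+∠U]
2. ∠MGP = 27°  [same arc PM]
3. ∠GMP = 75°  [△PGM]

∠GMP = 75°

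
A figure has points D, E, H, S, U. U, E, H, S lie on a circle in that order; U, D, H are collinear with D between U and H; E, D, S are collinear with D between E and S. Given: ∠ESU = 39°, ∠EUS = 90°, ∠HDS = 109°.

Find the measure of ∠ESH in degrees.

∠ESH = 20°

1. ∠SEU = 51°  [△UES]
2. ∠SHU = 51°  [same arc US]
3. ∠ESH = 20°  [△HDS]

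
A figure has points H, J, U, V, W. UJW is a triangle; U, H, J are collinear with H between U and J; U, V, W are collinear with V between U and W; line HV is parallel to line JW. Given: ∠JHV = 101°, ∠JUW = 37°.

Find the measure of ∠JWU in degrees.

∠JWU = 64°

1. ∠UHV = 79°  [linear pair at H on UJ]
2. ∠HUV = 37°  [H on UJ, V on UW]
3. ∠HVU = 64°  [△UHV]
4. ∠JWU = 64°  [HV∥JW, corresponding at V]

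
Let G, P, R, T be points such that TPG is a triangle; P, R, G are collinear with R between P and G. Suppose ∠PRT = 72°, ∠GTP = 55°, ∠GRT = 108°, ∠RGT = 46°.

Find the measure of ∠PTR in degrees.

1. ∠PGT = 46°  [R on ray GP]
2. ∠GPT = 79°  [△TPG]
3. ∠RPT = 79°  [R on ray PG]
4. ∠PTR = 29°  [△TPR]

∠PTR = 29°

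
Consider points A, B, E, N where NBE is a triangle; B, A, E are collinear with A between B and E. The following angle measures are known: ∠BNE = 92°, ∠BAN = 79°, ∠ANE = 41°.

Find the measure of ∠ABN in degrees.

1. ∠EAN = 101°  [linear pair at A on BE]
2. ∠AEN = 38°  [△NAE]
3. ∠BEN = 38°  [A on ray EB]
4. ∠EBN = 50°  [△NBE]
5. ∠ABN = 50°  [A on ray BE]

∠ABN = 50°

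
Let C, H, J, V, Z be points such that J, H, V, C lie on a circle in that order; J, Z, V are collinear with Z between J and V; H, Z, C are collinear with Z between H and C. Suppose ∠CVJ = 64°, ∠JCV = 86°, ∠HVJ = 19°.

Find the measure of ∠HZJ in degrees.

∠HZJ = 49°

1. ∠CHJ = 64°  [same arc JC]
2. ∠JHV = 94°  [cyclic JHVC, opposite ∠H+∠C]
3. ∠HJV = 67°  [△JHV]
4. ∠HZJ = 49°  [△JZH]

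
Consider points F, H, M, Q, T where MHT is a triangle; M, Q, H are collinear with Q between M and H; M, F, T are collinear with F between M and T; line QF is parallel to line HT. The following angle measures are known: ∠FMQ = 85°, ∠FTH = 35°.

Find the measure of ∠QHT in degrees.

∠QHT = 60°

1. ∠HMT = 85°  [Q on MH, F on MT]
2. ∠HTM = 35°  [F on ray TM]
3. ∠MHT = 60°  [△MHT]
4. ∠QHT = 60°  [Q on ray HM]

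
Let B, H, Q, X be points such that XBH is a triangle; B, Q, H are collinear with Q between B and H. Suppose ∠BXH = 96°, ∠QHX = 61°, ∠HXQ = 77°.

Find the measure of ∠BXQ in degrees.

∠BXQ = 19°

1. ∠HQX = 42°  [△XQH]
2. ∠BHX = 61°  [Q on ray HB]
3. ∠BQX = 138°  [linear pair at Q on BH]
4. ∠HBX = 23°  [△XBH]
5. ∠QBX = 23°  [Q on ray BH]
6. ∠BXQ = 19°  [△XBQ]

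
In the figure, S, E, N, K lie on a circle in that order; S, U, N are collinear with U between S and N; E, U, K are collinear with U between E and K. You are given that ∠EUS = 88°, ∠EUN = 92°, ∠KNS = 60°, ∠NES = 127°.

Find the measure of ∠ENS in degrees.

1. ∠KES = 60°  [same arc SK]
2. ∠ESN = 32°  [△SUE]
3. ∠ENS = 21°  [△SEN]

∠ENS = 21°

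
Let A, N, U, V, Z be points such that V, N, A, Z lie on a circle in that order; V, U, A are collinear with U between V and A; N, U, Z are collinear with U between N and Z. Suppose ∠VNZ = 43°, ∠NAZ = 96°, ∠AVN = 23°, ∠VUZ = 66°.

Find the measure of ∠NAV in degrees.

∠NAV = 53°

1. ∠AZN = 23°  [same arc NA]
2. ∠AUN = 66°  [vertical angles at U]
3. ∠ANZ = 61°  [△NAZ]
4. ∠NAV = 53°  [△NUA]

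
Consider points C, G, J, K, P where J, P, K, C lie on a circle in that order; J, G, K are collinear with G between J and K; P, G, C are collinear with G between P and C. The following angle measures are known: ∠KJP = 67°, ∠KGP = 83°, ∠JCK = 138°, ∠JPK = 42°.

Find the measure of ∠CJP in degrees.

∠CJP = 93°

1. ∠KCP = 67°  [same arc PK]
2. ∠JKP = 71°  [△JPK]
3. ∠CPK = 26°  [△PGK]
4. ∠CKP = 87°  [△PKC]
5. ∠CJP = 93°  [cyclic JPKC, opposite ∠J+∠K]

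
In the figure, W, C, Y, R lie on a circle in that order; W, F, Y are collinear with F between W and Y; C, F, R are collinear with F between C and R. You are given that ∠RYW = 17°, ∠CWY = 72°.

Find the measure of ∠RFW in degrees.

1. ∠CRY = 72°  [same arc CY]
2. ∠RFY = 91°  [△YFR]
3. ∠RFW = 89°  [linear pair at F on WY]

∠RFW = 89°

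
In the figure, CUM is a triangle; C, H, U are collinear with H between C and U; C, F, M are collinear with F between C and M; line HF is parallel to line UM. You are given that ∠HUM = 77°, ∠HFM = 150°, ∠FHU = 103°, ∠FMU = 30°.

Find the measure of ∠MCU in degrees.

∠MCU = 73°

1. ∠CUM = 77°  [H on ray UC]
2. ∠CMU = 30°  [F on ray MC]
3. ∠MCU = 73°  [△CUM]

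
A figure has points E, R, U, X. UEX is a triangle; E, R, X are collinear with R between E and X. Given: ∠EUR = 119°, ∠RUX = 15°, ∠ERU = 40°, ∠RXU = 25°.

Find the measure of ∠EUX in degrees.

∠EUX = 134°

1. ∠REU = 21°  [△UER]
2. ∠EXU = 25°  [R on ray XE]
3. ∠UEX = 21°  [R on ray EX]
4. ∠EUX = 134°  [△UEX]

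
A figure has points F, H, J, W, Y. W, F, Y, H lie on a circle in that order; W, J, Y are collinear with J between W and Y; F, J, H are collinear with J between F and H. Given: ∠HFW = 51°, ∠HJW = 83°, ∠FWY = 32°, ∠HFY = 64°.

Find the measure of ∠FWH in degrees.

∠FWH = 96°

1. ∠FHY = 32°  [same arc FY]
2. ∠FYH = 84°  [△FYH]
3. ∠FWH = 96°  [cyclic WFYH, opposite ∠W+∠Y]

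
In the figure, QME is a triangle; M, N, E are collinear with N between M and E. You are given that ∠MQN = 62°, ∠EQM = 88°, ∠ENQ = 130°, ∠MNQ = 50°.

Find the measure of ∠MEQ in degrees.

∠MEQ = 24°

1. ∠NMQ = 68°  [△QMN]
2. ∠EMQ = 68°  [N on ray ME]
3. ∠MEQ = 24°  [△QME]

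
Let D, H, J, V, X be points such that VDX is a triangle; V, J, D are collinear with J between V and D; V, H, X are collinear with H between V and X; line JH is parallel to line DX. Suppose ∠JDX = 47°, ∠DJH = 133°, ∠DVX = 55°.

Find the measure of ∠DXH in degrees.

1. ∠VDX = 47°  [J on ray DV]
2. ∠DXV = 78°  [△VDX]
3. ∠DXH = 78°  [H on ray XV]

∠DXH = 78°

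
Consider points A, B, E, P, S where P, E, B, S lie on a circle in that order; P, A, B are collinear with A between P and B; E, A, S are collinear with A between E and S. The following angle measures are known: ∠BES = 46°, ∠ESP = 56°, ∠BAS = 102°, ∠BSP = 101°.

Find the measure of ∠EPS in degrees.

∠EPS = 91°

1. ∠EBP = 56°  [same arc PE]
2. ∠EAP = 102°  [vertical angles at A]
3. ∠BEP = 79°  [cyclic PEBS, opposite ∠E+∠S]
4. ∠BPE = 45°  [△PEB]
5. ∠PES = 33°  [△PAE]
6. ∠EPS = 91°  [△PES]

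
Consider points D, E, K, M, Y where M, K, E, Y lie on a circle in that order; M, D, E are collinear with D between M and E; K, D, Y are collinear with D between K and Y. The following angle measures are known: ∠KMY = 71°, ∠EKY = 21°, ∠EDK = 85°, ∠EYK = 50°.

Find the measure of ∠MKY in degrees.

1. ∠KDM = 95°  [linear pair at D on ME]
2. ∠EMK = 50°  [same arc KE]
3. ∠MKY = 35°  [△MDK]

∠MKY = 35°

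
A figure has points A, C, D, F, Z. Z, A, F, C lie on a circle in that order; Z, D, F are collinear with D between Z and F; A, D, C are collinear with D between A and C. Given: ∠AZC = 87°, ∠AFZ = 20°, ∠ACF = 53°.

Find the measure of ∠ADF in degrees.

∠ADF = 126°

1. ∠AFC = 93°  [cyclic ZAFC, opposite ∠Z+∠F]
2. ∠CAF = 34°  [△AFC]
3. ∠ADF = 126°  [△ADF]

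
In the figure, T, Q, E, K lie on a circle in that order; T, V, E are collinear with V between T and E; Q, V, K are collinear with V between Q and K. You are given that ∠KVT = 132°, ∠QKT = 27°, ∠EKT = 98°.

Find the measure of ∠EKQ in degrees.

1. ∠EVK = 48°  [linear pair at V on TE]
2. ∠ETK = 21°  [△TVK]
3. ∠KET = 61°  [△TEK]
4. ∠EKQ = 71°  [△EVK]

∠EKQ = 71°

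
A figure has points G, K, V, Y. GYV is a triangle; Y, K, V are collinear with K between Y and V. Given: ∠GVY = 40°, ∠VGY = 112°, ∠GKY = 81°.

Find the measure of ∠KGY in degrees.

1. ∠GYV = 28°  [△GYV]
2. ∠GYK = 28°  [K on ray YV]
3. ∠KGY = 71°  [△GYK]

∠KGY = 71°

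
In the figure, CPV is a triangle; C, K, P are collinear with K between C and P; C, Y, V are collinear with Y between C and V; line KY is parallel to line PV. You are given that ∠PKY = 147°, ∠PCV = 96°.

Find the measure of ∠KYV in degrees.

∠KYV = 129°

1. ∠CKY = 33°  [linear pair at K on CP]
2. ∠KCY = 96°  [K on CP, Y on CV]
3. ∠CYK = 51°  [△CKY]
4. ∠KYV = 129°  [linear pair at Y on CV]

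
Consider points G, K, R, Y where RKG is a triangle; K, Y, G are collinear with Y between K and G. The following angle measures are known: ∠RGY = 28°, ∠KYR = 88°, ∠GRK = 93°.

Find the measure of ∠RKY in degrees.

∠RKY = 59°

1. ∠KGR = 28°  [Y on ray GK]
2. ∠GKR = 59°  [△RKG]
3. ∠RKY = 59°  [Y on ray KG]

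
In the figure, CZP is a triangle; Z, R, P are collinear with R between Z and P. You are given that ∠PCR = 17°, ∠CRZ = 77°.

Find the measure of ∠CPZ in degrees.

∠CPZ = 60°

1. ∠CRP = 103°  [linear pair at R on ZP]
2. ∠CPR = 60°  [△CRP]
3. ∠CPZ = 60°  [R on ray PZ]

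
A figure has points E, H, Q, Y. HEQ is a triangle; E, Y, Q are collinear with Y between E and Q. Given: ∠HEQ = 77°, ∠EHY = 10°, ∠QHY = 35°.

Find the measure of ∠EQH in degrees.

1. ∠HEY = 77°  [Y on ray EQ]
2. ∠EYH = 93°  [△HEY]
3. ∠HYQ = 87°  [linear pair at Y on EQ]
4. ∠HQY = 58°  [△HYQ]
5. ∠EQH = 58°  [Y on ray QE]

∠EQH = 58°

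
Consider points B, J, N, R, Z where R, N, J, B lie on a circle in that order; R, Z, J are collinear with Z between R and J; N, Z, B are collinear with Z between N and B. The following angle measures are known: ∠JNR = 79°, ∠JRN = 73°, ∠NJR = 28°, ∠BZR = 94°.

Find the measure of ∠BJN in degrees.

∠BJN = 49°

1. ∠JBN = 73°  [same arc NJ]
2. ∠JZN = 94°  [vertical angles at Z]
3. ∠BNJ = 58°  [△NZJ]
4. ∠BJN = 49°  [△NJB]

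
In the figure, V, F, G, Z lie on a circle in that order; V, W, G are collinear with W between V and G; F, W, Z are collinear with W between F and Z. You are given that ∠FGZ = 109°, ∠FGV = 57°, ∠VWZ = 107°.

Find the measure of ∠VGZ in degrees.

1. ∠FVZ = 71°  [cyclic VFGZ, opposite ∠V+∠G]
2. ∠FZV = 57°  [same arc VF]
3. ∠VFZ = 52°  [△VFZ]
4. ∠VGZ = 52°  [same arc VZ]

∠VGZ = 52°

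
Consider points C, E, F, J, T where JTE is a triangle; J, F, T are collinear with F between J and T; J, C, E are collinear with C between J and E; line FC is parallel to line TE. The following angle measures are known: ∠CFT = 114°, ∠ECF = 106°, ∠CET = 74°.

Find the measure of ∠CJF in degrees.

∠CJF = 40°

1. ∠CFJ = 66°  [linear pair at F on JT]
2. ∠FCJ = 74°  [linear pair at C on JE]
3. ∠CJF = 40°  [△JFC]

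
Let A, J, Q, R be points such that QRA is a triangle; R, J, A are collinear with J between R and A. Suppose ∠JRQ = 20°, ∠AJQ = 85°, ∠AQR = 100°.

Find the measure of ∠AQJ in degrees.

∠AQJ = 35°

1. ∠ARQ = 20°  [J on ray RA]
2. ∠QAR = 60°  [△QRA]
3. ∠JAQ = 60°  [J on ray AR]
4. ∠AQJ = 35°  [△QJA]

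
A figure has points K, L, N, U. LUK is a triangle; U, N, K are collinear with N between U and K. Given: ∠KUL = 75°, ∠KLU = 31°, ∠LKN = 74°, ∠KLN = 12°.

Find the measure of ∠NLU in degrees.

∠NLU = 19°

1. ∠LUN = 75°  [N on ray UK]
2. ∠KNL = 94°  [△LNK]
3. ∠LNU = 86°  [linear pair at N on UK]
4. ∠NLU = 19°  [△LUN]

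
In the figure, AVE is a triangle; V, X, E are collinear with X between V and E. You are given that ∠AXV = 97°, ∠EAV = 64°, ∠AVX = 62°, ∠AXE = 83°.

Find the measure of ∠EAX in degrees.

∠EAX = 43°

1. ∠AVE = 62°  [X on ray VE]
2. ∠AEV = 54°  [△AVE]
3. ∠AEX = 54°  [X on ray EV]
4. ∠EAX = 43°  [△AXE]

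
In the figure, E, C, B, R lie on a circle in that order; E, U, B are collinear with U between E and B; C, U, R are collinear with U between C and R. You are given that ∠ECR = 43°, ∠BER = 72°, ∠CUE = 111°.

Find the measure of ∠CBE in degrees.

∠CBE = 39°

1. ∠BCR = 72°  [same arc BR]
2. ∠BUC = 69°  [linear pair at U on EB]
3. ∠CBE = 39°  [△CUB]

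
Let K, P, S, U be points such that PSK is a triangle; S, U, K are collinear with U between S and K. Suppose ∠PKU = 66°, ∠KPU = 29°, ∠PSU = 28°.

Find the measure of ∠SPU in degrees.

1. ∠KUP = 85°  [△PUK]
2. ∠PUS = 95°  [linear pair at U on SK]
3. ∠SPU = 57°  [△PSU]

∠SPU = 57°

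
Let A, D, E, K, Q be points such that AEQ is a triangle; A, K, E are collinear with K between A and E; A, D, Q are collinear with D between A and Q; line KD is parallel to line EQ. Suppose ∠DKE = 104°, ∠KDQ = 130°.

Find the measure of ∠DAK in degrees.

1. ∠AKD = 76°  [linear pair at K on AE]
2. ∠ADK = 50°  [linear pair at D on AQ]
3. ∠DAK = 54°  [△AKD]

∠DAK = 54°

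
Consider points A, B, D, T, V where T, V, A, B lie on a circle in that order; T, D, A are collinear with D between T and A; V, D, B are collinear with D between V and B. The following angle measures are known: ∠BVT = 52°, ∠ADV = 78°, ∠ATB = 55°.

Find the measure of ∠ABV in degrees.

∠ABV = 26°

1. ∠BAT = 52°  [same arc TB]
2. ∠BDT = 78°  [vertical angles at D]
3. ∠ADB = 102°  [linear pair at D on TA]
4. ∠ABV = 26°  [△ADB]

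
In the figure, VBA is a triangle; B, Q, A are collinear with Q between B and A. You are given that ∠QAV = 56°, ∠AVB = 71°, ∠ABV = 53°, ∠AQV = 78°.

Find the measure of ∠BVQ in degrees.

∠BVQ = 25°

1. ∠QBV = 53°  [Q on ray BA]
2. ∠BQV = 102°  [linear pair at Q on BA]
3. ∠BVQ = 25°  [△VBQ]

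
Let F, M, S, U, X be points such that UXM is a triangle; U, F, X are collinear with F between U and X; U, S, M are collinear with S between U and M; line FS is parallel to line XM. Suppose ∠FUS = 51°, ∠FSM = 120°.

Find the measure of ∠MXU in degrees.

∠MXU = 69°

1. ∠FSU = 60°  [linear pair at S on UM]
2. ∠SFU = 69°  [△UFS]
3. ∠MXU = 69°  [FS∥XM, corresponding at F]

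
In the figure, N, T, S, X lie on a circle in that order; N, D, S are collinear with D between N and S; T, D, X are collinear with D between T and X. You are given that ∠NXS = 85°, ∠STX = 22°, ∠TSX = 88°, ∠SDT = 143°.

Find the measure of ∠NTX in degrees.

1. ∠SNX = 22°  [same arc SX]
2. ∠TNX = 92°  [cyclic NTSX, opposite ∠N+∠S]
3. ∠NDX = 143°  [vertical angles at D]
4. ∠NXT = 15°  [△NDX]
5. ∠NTX = 73°  [△NTX]

∠NTX = 73°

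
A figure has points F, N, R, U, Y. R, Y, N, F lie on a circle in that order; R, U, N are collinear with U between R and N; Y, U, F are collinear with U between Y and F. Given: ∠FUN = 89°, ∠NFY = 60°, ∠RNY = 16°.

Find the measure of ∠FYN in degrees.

1. ∠RUY = 89°  [vertical angles at U]
2. ∠NUY = 91°  [linear pair at U on RN]
3. ∠FYN = 73°  [△YUN]

∠FYN = 73°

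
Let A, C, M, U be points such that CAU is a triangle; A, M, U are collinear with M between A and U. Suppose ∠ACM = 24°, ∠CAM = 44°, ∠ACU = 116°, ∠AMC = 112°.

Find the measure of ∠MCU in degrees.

∠MCU = 92°

1. ∠CAU = 44°  [M on ray AU]
2. ∠AUC = 20°  [△CAU]
3. ∠CMU = 68°  [linear pair at M on AU]
4. ∠CUM = 20°  [M on ray UA]
5. ∠MCU = 92°  [△CMU]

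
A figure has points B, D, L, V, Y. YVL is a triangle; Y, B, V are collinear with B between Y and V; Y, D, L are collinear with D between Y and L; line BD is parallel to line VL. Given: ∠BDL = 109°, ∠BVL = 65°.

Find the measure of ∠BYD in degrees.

1. ∠BDY = 71°  [linear pair at D on YL]
2. ∠LVY = 65°  [B on ray VY]
3. ∠VLY = 71°  [BD∥VL, corresponding at D]
4. ∠LYV = 44°  [△YVL]
5. ∠BYD = 44°  [B on YV, D on YL]

∠BYD = 44°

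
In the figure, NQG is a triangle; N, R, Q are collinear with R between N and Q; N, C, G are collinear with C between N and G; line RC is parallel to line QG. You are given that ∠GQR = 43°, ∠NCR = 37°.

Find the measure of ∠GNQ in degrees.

∠GNQ = 100°

1. ∠GQN = 43°  [R on ray QN]
2. ∠NGQ = 37°  [RC∥QG, corresponding at C]
3. ∠GNQ = 100°  [△NQG]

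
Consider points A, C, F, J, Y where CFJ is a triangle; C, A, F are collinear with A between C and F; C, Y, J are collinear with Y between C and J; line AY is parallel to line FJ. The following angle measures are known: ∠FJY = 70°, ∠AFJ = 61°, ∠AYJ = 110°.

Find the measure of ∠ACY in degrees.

∠ACY = 49°

1. ∠CFJ = 61°  [A on ray FC]
2. ∠AYC = 70°  [linear pair at Y on CJ]
3. ∠CAY = 61°  [AY∥FJ, corresponding at A]
4. ∠ACY = 49°  [△CAY]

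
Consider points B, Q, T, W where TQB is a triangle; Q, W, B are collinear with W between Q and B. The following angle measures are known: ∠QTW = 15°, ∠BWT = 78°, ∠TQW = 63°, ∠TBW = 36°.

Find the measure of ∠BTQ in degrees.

1. ∠BQT = 63°  [W on ray QB]
2. ∠QBT = 36°  [W on ray BQ]
3. ∠BTQ = 81°  [△TQB]

∠BTQ = 81°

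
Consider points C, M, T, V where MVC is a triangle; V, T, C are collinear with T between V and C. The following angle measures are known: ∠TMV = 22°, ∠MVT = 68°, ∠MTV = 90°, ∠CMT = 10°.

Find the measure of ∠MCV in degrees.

1. ∠CTM = 90°  [linear pair at T on VC]
2. ∠MCT = 80°  [△MTC]
3. ∠MCV = 80°  [T on ray CV]

∠MCV = 80°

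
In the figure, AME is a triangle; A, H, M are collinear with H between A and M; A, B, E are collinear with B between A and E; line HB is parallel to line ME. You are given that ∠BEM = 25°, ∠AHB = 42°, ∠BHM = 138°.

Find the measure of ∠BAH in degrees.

∠BAH = 113°

1. ∠AEM = 25°  [B on ray EA]
2. ∠AME = 42°  [HB∥ME, corresponding at H]
3. ∠EAM = 113°  [△AME]
4. ∠BAH = 113°  [H on AM, B on AE]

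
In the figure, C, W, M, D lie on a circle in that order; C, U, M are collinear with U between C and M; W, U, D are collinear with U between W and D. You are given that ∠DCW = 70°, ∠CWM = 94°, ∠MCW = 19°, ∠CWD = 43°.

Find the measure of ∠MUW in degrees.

1. ∠DMW = 110°  [cyclic CWMD, opposite ∠C+∠M]
2. ∠CMW = 67°  [△CWM]
3. ∠MDW = 19°  [same arc WM]
4. ∠DWM = 51°  [△WMD]
5. ∠MUW = 62°  [△WUM]

∠MUW = 62°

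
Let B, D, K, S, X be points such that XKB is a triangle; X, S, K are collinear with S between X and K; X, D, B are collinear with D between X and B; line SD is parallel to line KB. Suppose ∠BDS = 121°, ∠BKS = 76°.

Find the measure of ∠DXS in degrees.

1. ∠SDX = 59°  [linear pair at D on XB]
2. ∠BKX = 76°  [S on ray KX]
3. ∠KBX = 59°  [SD∥KB, corresponding at D]
4. ∠BXK = 45°  [△XKB]
5. ∠DXS = 45°  [S on XK, D on XB]

∠DXS = 45°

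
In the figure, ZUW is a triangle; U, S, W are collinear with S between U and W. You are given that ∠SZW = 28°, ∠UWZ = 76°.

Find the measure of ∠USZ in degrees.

1. ∠SWZ = 76°  [S on ray WU]
2. ∠WSZ = 76°  [△ZSW]
3. ∠USZ = 104°  [linear pair at S on UW]

∠USZ = 104°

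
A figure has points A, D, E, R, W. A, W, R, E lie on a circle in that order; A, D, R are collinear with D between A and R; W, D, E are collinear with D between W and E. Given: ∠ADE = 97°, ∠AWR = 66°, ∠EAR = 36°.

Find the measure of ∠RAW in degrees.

1. ∠RDW = 97°  [vertical angles at D]
2. ∠AER = 114°  [cyclic AWRE, opposite ∠W+∠E]
3. ∠ARE = 30°  [△ARE]
4. ∠ADW = 83°  [linear pair at D on AR]
5. ∠AWE = 30°  [same arc AE]
6. ∠RAW = 67°  [△ADW]

∠RAW = 67°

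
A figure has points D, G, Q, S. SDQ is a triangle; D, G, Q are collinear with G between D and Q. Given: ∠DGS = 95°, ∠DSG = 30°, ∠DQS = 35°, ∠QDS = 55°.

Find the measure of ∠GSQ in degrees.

∠GSQ = 60°

1. ∠QGS = 85°  [linear pair at G on DQ]
2. ∠GQS = 35°  [G on ray QD]
3. ∠GSQ = 60°  [△SGQ]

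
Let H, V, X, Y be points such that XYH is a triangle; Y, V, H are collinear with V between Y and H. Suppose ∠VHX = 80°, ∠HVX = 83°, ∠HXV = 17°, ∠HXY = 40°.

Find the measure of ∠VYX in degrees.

1. ∠XHY = 80°  [V on ray HY]
2. ∠HYX = 60°  [△XYH]
3. ∠VYX = 60°  [V on ray YH]

∠VYX = 60°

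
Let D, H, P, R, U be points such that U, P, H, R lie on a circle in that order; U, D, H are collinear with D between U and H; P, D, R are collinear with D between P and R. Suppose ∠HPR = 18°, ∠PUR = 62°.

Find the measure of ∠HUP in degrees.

1. ∠PHR = 118°  [cyclic UPHR, opposite ∠U+∠H]
2. ∠HRP = 44°  [△PHR]
3. ∠HUP = 44°  [same arc PH]

∠HUP = 44°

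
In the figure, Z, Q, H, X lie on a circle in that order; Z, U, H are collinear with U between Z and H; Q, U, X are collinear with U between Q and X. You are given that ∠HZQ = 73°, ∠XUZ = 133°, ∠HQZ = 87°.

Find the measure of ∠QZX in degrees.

1. ∠HXQ = 73°  [same arc QH]
2. ∠QHZ = 20°  [△ZQH]
3. ∠HUX = 47°  [linear pair at U on ZH]
4. ∠XHZ = 60°  [△HUX]
5. ∠QXZ = 20°  [same arc ZQ]
6. ∠XQZ = 60°  [same arc ZX]
7. ∠QZX = 100°  [△ZQX]

∠QZX = 100°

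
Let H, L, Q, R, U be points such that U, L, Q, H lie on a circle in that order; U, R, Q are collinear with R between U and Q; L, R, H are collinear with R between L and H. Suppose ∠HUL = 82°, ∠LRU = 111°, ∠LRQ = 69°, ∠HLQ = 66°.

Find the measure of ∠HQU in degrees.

∠HQU = 53°

1. ∠HQL = 98°  [cyclic ULQH, opposite ∠U+∠Q]
2. ∠HRQ = 111°  [vertical angles at R]
3. ∠LHQ = 16°  [△LQH]
4. ∠HQU = 53°  [△QRH]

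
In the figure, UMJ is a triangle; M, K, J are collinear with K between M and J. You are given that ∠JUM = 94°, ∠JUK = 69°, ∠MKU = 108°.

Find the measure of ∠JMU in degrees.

1. ∠JKU = 72°  [linear pair at K on MJ]
2. ∠KJU = 39°  [△UKJ]
3. ∠MJU = 39°  [K on ray JM]
4. ∠JMU = 47°  [△UMJ]

∠JMU = 47°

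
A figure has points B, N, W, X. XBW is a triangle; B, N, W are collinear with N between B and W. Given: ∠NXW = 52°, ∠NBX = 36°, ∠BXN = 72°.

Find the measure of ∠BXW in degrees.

∠BXW = 124°

1. ∠BNX = 72°  [△XBN]
2. ∠WBX = 36°  [N on ray BW]
3. ∠WNX = 108°  [linear pair at N on BW]
4. ∠NWX = 20°  [△XNW]
5. ∠BWX = 20°  [N on ray WB]
6. ∠BXW = 124°  [△XBW]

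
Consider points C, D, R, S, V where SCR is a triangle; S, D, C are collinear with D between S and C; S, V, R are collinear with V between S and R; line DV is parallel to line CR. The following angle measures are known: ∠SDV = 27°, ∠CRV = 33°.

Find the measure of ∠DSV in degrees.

∠DSV = 120°

1. ∠RCS = 27°  [DV∥CR, corresponding at D]
2. ∠CRS = 33°  [V on ray RS]
3. ∠CSR = 120°  [△SCR]
4. ∠DSV = 120°  [D on SC, V on SR]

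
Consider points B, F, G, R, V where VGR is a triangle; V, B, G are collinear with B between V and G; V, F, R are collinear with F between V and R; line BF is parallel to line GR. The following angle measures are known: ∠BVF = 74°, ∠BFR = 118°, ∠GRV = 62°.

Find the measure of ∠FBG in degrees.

∠FBG = 136°

1. ∠BFV = 62°  [linear pair at F on VR]
2. ∠FBV = 44°  [△VBF]
3. ∠FBG = 136°  [linear pair at B on VG]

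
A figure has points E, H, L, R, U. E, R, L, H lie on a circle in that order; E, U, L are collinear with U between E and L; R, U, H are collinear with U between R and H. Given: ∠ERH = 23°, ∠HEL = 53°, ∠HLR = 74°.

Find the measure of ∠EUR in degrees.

1. ∠ELH = 23°  [same arc EH]
2. ∠HRL = 53°  [same arc LH]
3. ∠LHR = 53°  [△RLH]
4. ∠HUL = 104°  [△LUH]
5. ∠EUR = 104°  [vertical angles at U]

∠EUR = 104°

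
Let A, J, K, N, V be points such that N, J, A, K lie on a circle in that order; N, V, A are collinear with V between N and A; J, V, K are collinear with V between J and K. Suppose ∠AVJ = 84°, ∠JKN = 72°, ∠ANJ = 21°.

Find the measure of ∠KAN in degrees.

1. ∠KVN = 84°  [vertical angles at V]
2. ∠AKJ = 21°  [same arc JA]
3. ∠AVK = 96°  [linear pair at V on NA]
4. ∠KAN = 63°  [△AVK]

∠KAN = 63°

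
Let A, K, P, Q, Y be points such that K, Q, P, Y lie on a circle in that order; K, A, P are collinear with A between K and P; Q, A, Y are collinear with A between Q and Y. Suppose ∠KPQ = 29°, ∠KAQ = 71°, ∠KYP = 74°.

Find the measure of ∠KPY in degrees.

∠KPY = 64°

1. ∠KYQ = 29°  [same arc KQ]
2. ∠PAY = 71°  [vertical angles at A]
3. ∠KAY = 109°  [linear pair at A on KP]
4. ∠PKY = 42°  [△KAY]
5. ∠KPY = 64°  [△KPY]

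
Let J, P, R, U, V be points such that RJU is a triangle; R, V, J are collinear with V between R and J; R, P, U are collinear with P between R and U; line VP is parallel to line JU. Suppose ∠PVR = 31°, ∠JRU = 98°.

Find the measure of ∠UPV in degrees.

∠UPV = 129°

1. ∠RJU = 31°  [VP∥JU, corresponding at V]
2. ∠JUR = 51°  [△RJU]
3. ∠RPV = 51°  [VP∥JU, corresponding at P]
4. ∠UPV = 129°  [linear pair at P on RU]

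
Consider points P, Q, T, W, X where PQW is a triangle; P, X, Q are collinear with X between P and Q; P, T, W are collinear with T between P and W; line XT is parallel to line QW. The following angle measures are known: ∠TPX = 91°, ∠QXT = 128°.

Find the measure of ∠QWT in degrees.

1. ∠PXT = 52°  [linear pair at X on PQ]
2. ∠PTX = 37°  [△PXT]
3. ∠WTX = 143°  [linear pair at T on PW]
4. ∠QWT = 37°  [XT∥QW, co-interior at W–T]

∠QWT = 37°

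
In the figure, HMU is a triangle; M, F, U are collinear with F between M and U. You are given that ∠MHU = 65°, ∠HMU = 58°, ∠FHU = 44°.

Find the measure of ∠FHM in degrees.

∠FHM = 21°

1. ∠HUM = 57°  [△HMU]
2. ∠FMH = 58°  [F on ray MU]
3. ∠FUH = 57°  [F on ray UM]
4. ∠HFU = 79°  [△HFU]
5. ∠HFM = 101°  [linear pair at F on MU]
6. ∠FHM = 21°  [△HMF]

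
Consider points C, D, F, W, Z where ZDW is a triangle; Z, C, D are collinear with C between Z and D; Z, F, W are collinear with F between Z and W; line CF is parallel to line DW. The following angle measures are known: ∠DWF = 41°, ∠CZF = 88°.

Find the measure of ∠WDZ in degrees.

1. ∠DWZ = 41°  [F on ray WZ]
2. ∠DZW = 88°  [C on ZD, F on ZW]
3. ∠WDZ = 51°  [△ZDW]

∠WDZ = 51°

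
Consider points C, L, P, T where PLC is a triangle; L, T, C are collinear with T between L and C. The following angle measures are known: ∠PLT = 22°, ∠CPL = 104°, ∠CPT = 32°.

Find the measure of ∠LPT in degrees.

1. ∠CLP = 22°  [T on ray LC]
2. ∠LCP = 54°  [△PLC]
3. ∠PCT = 54°  [T on ray CL]
4. ∠CTP = 94°  [△PTC]
5. ∠LTP = 86°  [linear pair at T on LC]
6. ∠LPT = 72°  [△PLT]

∠LPT = 72°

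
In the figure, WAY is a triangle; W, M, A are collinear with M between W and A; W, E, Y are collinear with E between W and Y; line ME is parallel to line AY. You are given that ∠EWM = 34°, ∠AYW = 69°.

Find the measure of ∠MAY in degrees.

∠MAY = 77°

1. ∠AWY = 34°  [M on WA, E on WY]
2. ∠WAY = 77°  [△WAY]
3. ∠MAY = 77°  [M on ray AW]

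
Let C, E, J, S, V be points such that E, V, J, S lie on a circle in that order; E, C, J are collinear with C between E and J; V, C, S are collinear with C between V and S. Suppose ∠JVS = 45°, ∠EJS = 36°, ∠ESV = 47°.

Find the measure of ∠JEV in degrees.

1. ∠JES = 45°  [same arc JS]
2. ∠ESJ = 99°  [△EJS]
3. ∠EJV = 47°  [same arc EV]
4. ∠EVJ = 81°  [cyclic EVJS, opposite ∠V+∠S]
5. ∠JEV = 52°  [△EVJ]

∠JEV = 52°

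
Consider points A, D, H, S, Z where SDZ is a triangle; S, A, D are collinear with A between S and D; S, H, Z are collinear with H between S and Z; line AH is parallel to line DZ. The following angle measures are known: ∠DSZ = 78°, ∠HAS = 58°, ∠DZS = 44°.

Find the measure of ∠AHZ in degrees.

1. ∠ASH = 78°  [A on SD, H on SZ]
2. ∠AHS = 44°  [△SAH]
3. ∠AHZ = 136°  [linear pair at H on SZ]

∠AHZ = 136°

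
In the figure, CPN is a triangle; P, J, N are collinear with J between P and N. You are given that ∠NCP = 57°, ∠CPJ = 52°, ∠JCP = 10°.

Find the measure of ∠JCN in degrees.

∠JCN = 47°

1. ∠CJP = 118°  [△CPJ]
2. ∠CPN = 52°  [J on ray PN]
3. ∠CJN = 62°  [linear pair at J on PN]
4. ∠CNP = 71°  [△CPN]
5. ∠CNJ = 71°  [J on ray NP]
6. ∠JCN = 47°  [△CJN]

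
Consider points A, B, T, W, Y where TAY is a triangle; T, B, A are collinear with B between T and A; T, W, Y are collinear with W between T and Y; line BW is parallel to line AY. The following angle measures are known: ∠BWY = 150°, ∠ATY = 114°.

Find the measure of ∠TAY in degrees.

1. ∠BWT = 30°  [linear pair at W on TY]
2. ∠BTW = 114°  [B on TA, W on TY]
3. ∠TBW = 36°  [△TBW]
4. ∠TAY = 36°  [BW∥AY, corresponding at B]

∠TAY = 36°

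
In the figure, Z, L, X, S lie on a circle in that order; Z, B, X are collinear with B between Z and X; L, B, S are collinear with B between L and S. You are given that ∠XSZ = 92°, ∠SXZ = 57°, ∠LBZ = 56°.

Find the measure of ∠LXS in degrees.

∠LXS = 82°

1. ∠SZX = 31°  [△ZXS]
2. ∠SBX = 56°  [vertical angles at B]
3. ∠SLX = 31°  [same arc XS]
4. ∠LSX = 67°  [△XBS]
5. ∠LXS = 82°  [△LXS]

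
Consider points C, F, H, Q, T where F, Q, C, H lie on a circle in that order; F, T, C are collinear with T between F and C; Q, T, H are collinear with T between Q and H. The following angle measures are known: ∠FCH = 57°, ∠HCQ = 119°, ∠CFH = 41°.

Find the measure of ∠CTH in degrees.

∠CTH = 103°

1. ∠CQH = 41°  [same arc CH]
2. ∠CHQ = 20°  [△QCH]
3. ∠CTH = 103°  [△CTH]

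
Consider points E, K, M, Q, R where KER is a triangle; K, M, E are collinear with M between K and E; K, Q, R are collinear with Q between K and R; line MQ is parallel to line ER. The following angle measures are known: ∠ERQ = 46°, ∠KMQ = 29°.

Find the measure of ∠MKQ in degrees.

∠MKQ = 105°

1. ∠ERK = 46°  [Q on ray RK]
2. ∠KER = 29°  [MQ∥ER, corresponding at M]
3. ∠EKR = 105°  [△KER]
4. ∠MKQ = 105°  [M on KE, Q on KR]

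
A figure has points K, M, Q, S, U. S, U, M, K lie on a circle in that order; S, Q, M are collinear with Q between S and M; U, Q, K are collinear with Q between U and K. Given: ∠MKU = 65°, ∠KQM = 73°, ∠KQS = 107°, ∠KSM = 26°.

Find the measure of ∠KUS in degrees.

1. ∠MSU = 65°  [same arc UM]
2. ∠SQU = 73°  [vertical angles at Q]
3. ∠KUS = 42°  [△SQU]

∠KUS = 42°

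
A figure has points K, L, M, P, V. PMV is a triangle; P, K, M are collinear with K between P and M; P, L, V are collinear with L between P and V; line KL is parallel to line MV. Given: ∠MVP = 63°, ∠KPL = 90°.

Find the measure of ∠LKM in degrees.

∠LKM = 153°

1. ∠KLP = 63°  [KL∥MV, corresponding at L]
2. ∠LKP = 27°  [△PKL]
3. ∠LKM = 153°  [linear pair at K on PM]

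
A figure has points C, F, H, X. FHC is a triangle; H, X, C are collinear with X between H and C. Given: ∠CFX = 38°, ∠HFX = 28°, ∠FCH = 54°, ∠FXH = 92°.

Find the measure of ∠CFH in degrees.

1. ∠FHX = 60°  [△FHX]
2. ∠CHF = 60°  [X on ray HC]
3. ∠CFH = 66°  [△FHC]

∠CFH = 66°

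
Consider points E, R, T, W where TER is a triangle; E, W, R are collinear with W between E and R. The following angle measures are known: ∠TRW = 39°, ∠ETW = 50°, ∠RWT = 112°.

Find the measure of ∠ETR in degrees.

∠ETR = 79°

1. ∠ERT = 39°  [W on ray RE]
2. ∠EWT = 68°  [linear pair at W on ER]
3. ∠TEW = 62°  [△TEW]
4. ∠RET = 62°  [W on ray ER]
5. ∠ETR = 79°  [△TER]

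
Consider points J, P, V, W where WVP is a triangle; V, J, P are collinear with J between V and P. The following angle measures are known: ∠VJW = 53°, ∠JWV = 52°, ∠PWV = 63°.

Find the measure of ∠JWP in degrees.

∠JWP = 11°

1. ∠JVW = 75°  [△WVJ]
2. ∠PJW = 127°  [linear pair at J on VP]
3. ∠PVW = 75°  [J on ray VP]
4. ∠VPW = 42°  [△WVP]
5. ∠JPW = 42°  [J on ray PV]
6. ∠JWP = 11°  [△WJP]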